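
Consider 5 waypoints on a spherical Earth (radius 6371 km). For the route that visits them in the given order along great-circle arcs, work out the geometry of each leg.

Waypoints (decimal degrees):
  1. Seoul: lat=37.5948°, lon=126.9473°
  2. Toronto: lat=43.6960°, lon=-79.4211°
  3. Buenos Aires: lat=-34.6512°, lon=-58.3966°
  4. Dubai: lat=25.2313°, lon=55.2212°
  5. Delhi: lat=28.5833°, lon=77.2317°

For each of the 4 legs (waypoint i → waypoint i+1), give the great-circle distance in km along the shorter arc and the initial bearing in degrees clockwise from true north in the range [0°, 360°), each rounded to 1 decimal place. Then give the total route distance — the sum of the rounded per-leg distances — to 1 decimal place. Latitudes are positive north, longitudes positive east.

Leg 1: φ1=0.6561530, φ2=0.7626391, Δφ=0.1064860, Δλ=-3.6018081 rad; a=sin²(Δφ/2)+cosφ1·cosφ2·sin²(Δλ/2)=0.5459077742; c=2·atan2(√a, √(1-a))=1.662741369; dist=6371·c=10593.325 ≈ 10593.3 km; running total=10593.3 km
Leg 1 bearing: y=sinΔλ·cosφ2=0.32112085, x=cosφ1·sinφ2-sinφ1·cosφ2·cosΔλ=0.94257695; θ=atan2(y, x)=18.8132° ≈ 18.8°
Leg 2: φ1=0.7626391, φ2=-0.6047775, Δφ=-1.3674166, Δλ=0.3669467 rad; a=sin²(Δφ/2)+cosφ1·cosφ2·sin²(Δλ/2)=0.4188076122; c=2·atan2(√a, √(1-a))=1.407689299; dist=6371·c=8968.389 ≈ 8968.4 km; running total=19561.7 km
Leg 2 bearing: y=sinΔλ·cosφ2=0.29513210, x=cosφ1·sinφ2-sinφ1·cosφ2·cosΔλ=-0.94155628; θ=atan2(y, x)=162.5963° ≈ 162.6°
Leg 3: φ1=-0.6047775, φ2=0.4403693, Δφ=1.0451468, Δλ=1.9830047 rad; a=sin²(Δφ/2)+cosφ1·cosφ2·sin²(Δλ/2)=0.7702499194; c=2·atan2(√a, √(1-a))=2.141827418; dist=6371·c=13645.582 ≈ 13645.6 km; running total=33207.3 km
Leg 3 bearing: y=sinΔλ·cosφ2=0.82882397, x=cosφ1·sinφ2-sinφ1·cosφ2·cosΔλ=0.14460550; θ=atan2(y, x)=80.1032° ≈ 80.1°
Leg 4: φ1=0.4403693, φ2=0.4988727, Δφ=0.0585034, Δλ=0.3841557 rad; a=sin²(Δφ/2)+cosφ1·cosφ2·sin²(Δλ/2)=0.0298032468; c=2·atan2(√a, √(1-a))=0.347010795; dist=6371·c=2210.806 ≈ 2210.8 km; running total=35418.1 km
Leg 4 bearing: y=sinΔλ·cosφ2=0.32909967, x=cosφ1·sinφ2-sinφ1·cosφ2·cosΔλ=0.08575234; θ=atan2(y, x)=75.3954° ≈ 75.4°

Leg 1: dist=10593.3 km, bearing=18.8°
Leg 2: dist=8968.4 km, bearing=162.6°
Leg 3: dist=13645.6 km, bearing=80.1°
Leg 4: dist=2210.8 km, bearing=75.4°
Total: 35418.1 km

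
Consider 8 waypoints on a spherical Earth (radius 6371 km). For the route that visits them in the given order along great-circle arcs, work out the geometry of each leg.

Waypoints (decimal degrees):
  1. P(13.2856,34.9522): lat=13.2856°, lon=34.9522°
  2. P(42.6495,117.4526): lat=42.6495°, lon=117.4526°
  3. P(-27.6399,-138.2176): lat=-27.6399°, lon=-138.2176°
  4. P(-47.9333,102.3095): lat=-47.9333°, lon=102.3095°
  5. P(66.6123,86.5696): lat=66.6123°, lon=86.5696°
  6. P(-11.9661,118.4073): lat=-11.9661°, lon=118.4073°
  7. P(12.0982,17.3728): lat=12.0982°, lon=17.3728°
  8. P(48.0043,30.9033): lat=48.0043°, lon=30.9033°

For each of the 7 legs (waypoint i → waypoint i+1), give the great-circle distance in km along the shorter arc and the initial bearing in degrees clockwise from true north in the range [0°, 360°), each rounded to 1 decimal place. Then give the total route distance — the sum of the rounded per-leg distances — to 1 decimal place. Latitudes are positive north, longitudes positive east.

Leg 1: φ1=0.2318775, φ2=0.7443742, Δφ=0.5124967, Δλ=1.4399036 rad; a=sin²(Δφ/2)+cosφ1·cosφ2·sin²(Δλ/2)=0.3754375411; c=2·atan2(√a, √(1-a))=1.319019747; dist=6371·c=8403.475 ≈ 8403.5 km; running total=8403.5 km
Leg 1 bearing: y=sinΔλ·cosφ2=0.72922030, x=cosφ1·sinφ2-sinφ1·cosφ2·cosΔλ=0.63731824; θ=atan2(y, x)=48.8474° ≈ 48.8°
Leg 2: φ1=0.7443742, φ2=-0.4824073, Δφ=-1.2267815, Δλ=-4.4622868 rad; a=sin²(Δφ/2)+cosφ1·cosφ2·sin²(Δλ/2)=0.7377867451; c=2·atan2(√a, √(1-a))=2.066412177; dist=6371·c=13165.112 ≈ 13165.1 km; running total=21568.6 km
Leg 2 bearing: y=sinΔλ·cosφ2=0.85831844, x=cosφ1·sinφ2-sinφ1·cosφ2·cosΔλ=-0.19266371; θ=atan2(y, x)=102.6513° ≈ 102.7°
Leg 3: φ1=-0.4824073, φ2=-0.8365939, Δφ=-0.3541866, Δλ=4.1979898 rad; a=sin²(Δφ/2)+cosφ1·cosφ2·sin²(Δλ/2)=0.4738168511; c=2·atan2(√a, √(1-a))=1.518406066; dist=6371·c=9673.765 ≈ 9673.8 km; running total=31242.4 km
Leg 3 bearing: y=sinΔλ·cosφ2=-0.58329018, x=cosφ1·sinφ2-sinφ1·cosφ2·cosΔλ=-0.81057408; θ=atan2(y, x)=-144.2612° <0 so +360° → 215.7388° ≈ 215.7°
Leg 4: φ1=-0.8365939, φ2=1.1626040, Δφ=1.9991979, Δλ=-0.2747131 rad; a=sin²(Δφ/2)+cosφ1·cosφ2·sin²(Δλ/2)=0.7126949128; c=2·atan2(√a, √(1-a))=2.010188911; dist=6371·c=12806.914 ≈ 12806.9 km; running total=44049.3 km
Leg 4 bearing: y=sinΔλ·cosφ2=-0.10768117, x=cosφ1·sinφ2-sinφ1·cosφ2·cosΔλ=0.89858125; θ=atan2(y, x)=-6.8334° <0 so +360° → 353.1666° ≈ 353.2°
Leg 5: φ1=1.1626040, φ2=-0.2088478, Δφ=-1.3714518, Δλ=0.5556727 rad; a=sin²(Δφ/2)+cosφ1·cosφ2·sin²(Δλ/2)=0.4301991503; c=2·atan2(√a, √(1-a))=1.430737163; dist=6371·c=9115.226 ≈ 9115.2 km; running total=53164.5 km
Leg 5 bearing: y=sinΔλ·cosφ2=0.51605224, x=cosφ1·sinφ2-sinφ1·cosφ2·cosΔλ=-0.84510440; θ=atan2(y, x)=148.5902° ≈ 148.6°
Leg 6: φ1=-0.2088478, φ2=0.2111534, Δφ=0.4200013, Δλ=-1.7633847 rad; a=sin²(Δφ/2)+cosφ1·cosφ2·sin²(Δλ/2)=0.6132684009; c=2·atan2(√a, √(1-a))=1.799316895; dist=6371·c=11463.448 ≈ 11463.4 km; running total=64627.9 km
Leg 6 bearing: y=sinΔλ·cosφ2=-0.95971255, x=cosφ1·sinφ2-sinφ1·cosφ2·cosΔλ=0.16623144; θ=atan2(y, x)=-80.1733° <0 so +360° → 279.8267° ≈ 279.8°
Leg 7: φ1=0.2111534, φ2=0.8378331, Δφ=0.6266797, Δλ=0.2361518 rad; a=sin²(Δφ/2)+cosφ1·cosφ2·sin²(Δλ/2)=0.1040890907; c=2·atan2(√a, √(1-a))=0.657010161; dist=6371·c=4185.812 ≈ 4185.8 km; running total=68813.7 km
Leg 7 bearing: y=sinΔλ·cosφ2=0.15653872, x=cosφ1·sinφ2-sinφ1·cosφ2·cosΔλ=0.59035060; θ=atan2(y, x)=14.8509° ≈ 14.9°

Leg 1: dist=8403.5 km, bearing=48.8°
Leg 2: dist=13165.1 km, bearing=102.7°
Leg 3: dist=9673.8 km, bearing=215.7°
Leg 4: dist=12806.9 km, bearing=353.2°
Leg 5: dist=9115.2 km, bearing=148.6°
Leg 6: dist=11463.4 km, bearing=279.8°
Leg 7: dist=4185.8 km, bearing=14.9°
Total: 68813.7 km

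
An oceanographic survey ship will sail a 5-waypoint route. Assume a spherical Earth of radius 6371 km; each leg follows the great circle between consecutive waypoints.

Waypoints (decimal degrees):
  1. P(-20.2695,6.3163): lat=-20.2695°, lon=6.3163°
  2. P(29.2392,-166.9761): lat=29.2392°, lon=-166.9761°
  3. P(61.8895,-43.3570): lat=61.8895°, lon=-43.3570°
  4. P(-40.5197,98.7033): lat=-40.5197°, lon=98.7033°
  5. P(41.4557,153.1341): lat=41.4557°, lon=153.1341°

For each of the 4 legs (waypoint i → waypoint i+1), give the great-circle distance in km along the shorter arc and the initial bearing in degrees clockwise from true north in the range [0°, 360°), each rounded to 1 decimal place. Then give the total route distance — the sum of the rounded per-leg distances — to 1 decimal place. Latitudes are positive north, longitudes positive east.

Leg 1: φ1=-0.3537695, φ2=0.5103203, Δφ=0.8640898, Δλ=-3.0245229 rad; a=sin²(Δφ/2)+cosφ1·cosφ2·sin²(Δλ/2)=0.9910840394; c=2·atan2(√a, √(1-a))=2.952462165; dist=6371·c=18810.136 ≈ 18810.1 km; running total=18810.1 km
Leg 1 bearing: y=sinΔλ·cosφ2=-0.10192045, x=cosφ1·sinφ2-sinφ1·cosφ2·cosΔλ=0.15798129; θ=atan2(y, x)=-32.8278° <0 so +360° → 327.1722° ≈ 327.2°
Leg 2: φ1=0.5103203, φ2=1.0801755, Δφ=0.5698552, Δλ=2.1575603 rad; a=sin²(Δφ/2)+cosφ1·cosφ2·sin²(Δλ/2)=0.3983985522; c=2·atan2(√a, √(1-a))=1.366168367; dist=6371·c=8703.859 ≈ 8703.9 km; running total=27514.0 km
Leg 2 bearing: y=sinΔλ·cosφ2=0.39236350, x=cosφ1·sinφ2-sinφ1·cosφ2·cosΔλ=0.89708387; θ=atan2(y, x)=23.6234° ≈ 23.6°
Leg 3: φ1=1.0801755, φ2=-0.7072022, Δφ=-1.7873777, Δλ=2.4794200 rad; a=sin²(Δφ/2)+cosφ1·cosφ2·sin²(Δλ/2)=0.9277750311; c=2·atan2(√a, √(1-a))=2.597408706; dist=6371·c=16548.091 ≈ 16548.1 km; running total=44062.1 km
Leg 3 bearing: y=sinΔλ·cosφ2=0.46738445, x=cosφ1·sinφ2-sinφ1·cosφ2·cosΔλ=0.22267884; θ=atan2(y, x)=64.5252° ≈ 64.5°
Leg 4: φ1=-0.7072022, φ2=0.7235385, Δφ=1.4307406, Δλ=0.9499967 rad; a=sin²(Δφ/2)+cosφ1·cosφ2·sin²(Δλ/2)=0.5493644506; c=2·atan2(√a, √(1-a))=1.669686327; dist=6371·c=10637.572 ≈ 10637.6 km; running total=54699.7 km
Leg 4 bearing: y=sinΔλ·cosφ2=0.60962730, x=cosφ1·sinφ2-sinφ1·cosφ2·cosΔλ=0.78651584; θ=atan2(y, x)=37.7792° ≈ 37.8°

Leg 1: dist=18810.1 km, bearing=327.2°
Leg 2: dist=8703.9 km, bearing=23.6°
Leg 3: dist=16548.1 km, bearing=64.5°
Leg 4: dist=10637.6 km, bearing=37.8°
Total: 54699.7 km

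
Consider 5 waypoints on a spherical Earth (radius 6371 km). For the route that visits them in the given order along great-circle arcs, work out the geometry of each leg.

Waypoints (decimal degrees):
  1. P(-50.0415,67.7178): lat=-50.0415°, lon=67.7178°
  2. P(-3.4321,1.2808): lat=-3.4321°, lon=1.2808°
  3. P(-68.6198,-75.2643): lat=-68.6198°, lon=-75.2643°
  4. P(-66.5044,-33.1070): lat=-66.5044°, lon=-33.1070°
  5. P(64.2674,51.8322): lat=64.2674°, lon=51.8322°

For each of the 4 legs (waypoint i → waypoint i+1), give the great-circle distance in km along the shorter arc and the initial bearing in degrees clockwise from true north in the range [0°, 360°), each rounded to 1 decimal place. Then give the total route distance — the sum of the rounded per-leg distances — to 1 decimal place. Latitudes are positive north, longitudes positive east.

Leg 1: dist=8051.9 km, bearing=286.3°
Leg 2: dist=9110.0 km, bearing=201.0°
Leg 3: dist=1768.5 km, bearing=102.5°
Leg 4: dist=16032.2 km, bearing=47.6°
Total: 34962.6 km

Leg 1: φ1=-0.8733889, φ2=-0.0599014, Δφ=0.8134875, Δλ=-1.1595444 rad; a=sin²(Δφ/2)+cosφ1·cosφ2·sin²(Δλ/2)=0.3489178936; c=2·atan2(√a, √(1-a))=1.263834149; dist=6371·c=8051.887 ≈ 8051.9 km; running total=8051.9 km
Leg 1 bearing: y=sinΔλ·cosφ2=-0.91497706, x=cosφ1·sinφ2-sinφ1·cosφ2·cosΔλ=0.26742058; θ=atan2(y, x)=-73.7079° <0 so +360° → 286.2921° ≈ 286.3°
Leg 2: φ1=-0.0599014, φ2=-1.1976414, Δφ=-1.1377400, Δλ=-1.3359640 rad; a=sin²(Δφ/2)+cosφ1·cosφ2·sin²(Δλ/2)=0.4297908639; c=2·atan2(√a, √(1-a))=1.429912467; dist=6371·c=9109.972 ≈ 9110.0 km; running total=17161.9 km
Leg 2 bearing: y=sinΔλ·cosφ2=-0.35454921, x=cosφ1·sinφ2-sinφ1·cosφ2·cosΔλ=-0.92443365; θ=atan2(y, x)=-159.0166° <0 so +360° → 200.9834° ≈ 201.0°
Leg 3: φ1=-1.1976414, φ2=-1.1607207, Δφ=0.0369207, Δλ=0.7357837 rad; a=sin²(Δφ/2)+cosφ1·cosφ2·sin²(Δλ/2)=0.0191401503; c=2·atan2(√a, √(1-a))=0.277586221; dist=6371·c=1768.502 ≈ 1768.5 km; running total=18930.4 km
Leg 3 bearing: y=sinΔλ·cosφ2=0.26758047, x=cosφ1·sinφ2-sinφ1·cosφ2·cosΔλ=-0.05912623; θ=atan2(y, x)=102.4602° ≈ 102.5°
Leg 4: φ1=-1.1607207, φ2=1.1216777, Δφ=2.2823985, Δλ=1.4824687 rad; a=sin²(Δφ/2)+cosφ1·cosφ2·sin²(Δλ/2)=0.9054368677; c=2·atan2(√a, √(1-a))=2.516439902; dist=6371·c=16032.239 ≈ 16032.2 km; running total=34962.6 km
Leg 4 bearing: y=sinΔλ·cosφ2=0.43247915, x=cosφ1·sinφ2-sinφ1·cosφ2·cosΔλ=0.39426586; θ=atan2(y, x)=47.6464° ≈ 47.6°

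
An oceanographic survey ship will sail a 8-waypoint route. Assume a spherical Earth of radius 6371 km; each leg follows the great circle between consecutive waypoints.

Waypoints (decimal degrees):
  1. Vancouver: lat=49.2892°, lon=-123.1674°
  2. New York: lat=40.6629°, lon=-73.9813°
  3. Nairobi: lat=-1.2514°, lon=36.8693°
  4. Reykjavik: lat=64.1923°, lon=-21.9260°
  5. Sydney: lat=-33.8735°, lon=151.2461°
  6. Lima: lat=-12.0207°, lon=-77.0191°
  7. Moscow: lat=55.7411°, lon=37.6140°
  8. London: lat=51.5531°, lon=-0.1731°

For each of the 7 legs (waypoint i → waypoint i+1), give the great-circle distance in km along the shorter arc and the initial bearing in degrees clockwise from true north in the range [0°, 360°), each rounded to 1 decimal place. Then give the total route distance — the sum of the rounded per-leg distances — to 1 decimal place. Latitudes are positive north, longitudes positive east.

Leg 1: dist=3912.3 km, bearing=85.1°
Leg 2: dist=11843.2 km, bearing=77.0°
Leg 3: dist=8686.7 km, bearing=337.6°
Leg 4: dist=16611.6 km, bearing=11.2°
Leg 5: dist=12800.6 km, bearing=126.3°
Leg 6: dist=12640.6 km, bearing=34.0°
Leg 7: dist=2501.1 km, bearing=275.2°
Total: 68996.1 km

Leg 1: φ1=0.8602588, φ2=0.7097015, Δφ=-0.1505573, Δλ=0.8584594 rad; a=sin²(Δφ/2)+cosφ1·cosφ2·sin²(Δλ/2)=0.0913478826; c=2·atan2(√a, √(1-a))=0.614079424; dist=6371·c=3912.300 ≈ 3912.3 km; running total=3912.3 km
Leg 1 bearing: y=sinΔλ·cosφ2=0.57410320, x=cosφ1·sinφ2-sinφ1·cosφ2·cosΔλ=0.04918645; θ=atan2(y, x)=85.1031° ≈ 85.1°
Leg 2: φ1=0.7097015, φ2=-0.0218411, Δφ=-0.7315425, Δλ=1.9347079 rad; a=sin²(Δφ/2)+cosφ1·cosφ2·sin²(Δλ/2)=0.6420805360; c=2·atan2(√a, √(1-a))=1.858927643; dist=6371·c=11843.228 ≈ 11843.2 km; running total=15755.5 km
Leg 2 bearing: y=sinΔλ·cosφ2=0.93428882, x=cosφ1·sinφ2-sinφ1·cosφ2·cosΔλ=0.21530651; θ=atan2(y, x)=77.0228° ≈ 77.0°
Leg 3: φ1=-0.0218411, φ2=1.1203670, Δφ=1.1422080, Δλ=-1.0261716 rad; a=sin²(Δφ/2)+cosφ1·cosφ2·sin²(Δλ/2)=0.3970800878; c=2·atan2(√a, √(1-a))=1.363474495; dist=6371·c=8686.696 ≈ 8686.7 km; running total=24442.2 km
Leg 3 bearing: y=sinΔλ·cosφ2=-0.37236612, x=cosφ1·sinφ2-sinφ1·cosφ2·cosΔλ=0.90497151; θ=atan2(y, x)=-22.3656° <0 so +360° → 337.6344° ≈ 337.6°
Leg 4: φ1=1.1203670, φ2=-0.5912041, Δφ=-1.7115711, Δλ=3.0224233 rad; a=sin²(Δφ/2)+cosφ1·cosφ2·sin²(Δλ/2)=0.9303331941; c=2·atan2(√a, √(1-a))=2.607373330; dist=6371·c=16611.575 ≈ 16611.6 km; running total=41053.8 km
Leg 4 bearing: y=sinΔλ·cosφ2=0.09870872, x=cosφ1·sinφ2-sinφ1·cosφ2·cosΔλ=0.49950972; θ=atan2(y, x)=11.1783° ≈ 11.2°
Leg 5: φ1=-0.5912041, φ2=-0.2098008, Δφ=0.3814033, Δλ=-3.9839793 rad; a=sin²(Δφ/2)+cosφ1·cosφ2·sin²(Δλ/2)=0.7122495788; c=2·atan2(√a, √(1-a))=2.009204985; dist=6371·c=12800.645 ≈ 12800.6 km; running total=53854.4 km
Leg 5 bearing: y=sinΔλ·cosφ2=0.72987090, x=cosφ1·sinφ2-sinφ1·cosφ2·cosΔλ=-0.53580681; θ=atan2(y, x)=126.2828° ≈ 126.3°
Leg 6: φ1=-0.2098008, φ2=0.9728657, Δφ=1.1826665, Δλ=2.0007250 rad; a=sin²(Δφ/2)+cosφ1·cosφ2·sin²(Δλ/2)=0.7008102922; c=2·atan2(√a, √(1-a))=1.984082059; dist=6371·c=12640.587 ≈ 12640.6 km; running total=66495.0 km
Leg 6 bearing: y=sinΔλ·cosφ2=0.51170384, x=cosφ1·sinφ2-sinφ1·cosφ2·cosΔλ=0.75951306; θ=atan2(y, x)=33.9692° ≈ 34.0°
Leg 7: φ1=0.9728657, φ2=0.8997713, Δφ=-0.0730944, Δλ=-0.6595093 rad; a=sin²(Δφ/2)+cosφ1·cosφ2·sin²(Δλ/2)=0.0380365339; c=2·atan2(√a, √(1-a))=0.392575202; dist=6371·c=2501.097 ≈ 2501.1 km; running total=68996.1 km
Leg 7 bearing: y=sinΔλ·cosφ2=-0.38098828, x=cosφ1·sinφ2-sinφ1·cosφ2·cosΔλ=0.03474124; θ=atan2(y, x)=-84.7898° <0 so +360° → 275.2102° ≈ 275.2°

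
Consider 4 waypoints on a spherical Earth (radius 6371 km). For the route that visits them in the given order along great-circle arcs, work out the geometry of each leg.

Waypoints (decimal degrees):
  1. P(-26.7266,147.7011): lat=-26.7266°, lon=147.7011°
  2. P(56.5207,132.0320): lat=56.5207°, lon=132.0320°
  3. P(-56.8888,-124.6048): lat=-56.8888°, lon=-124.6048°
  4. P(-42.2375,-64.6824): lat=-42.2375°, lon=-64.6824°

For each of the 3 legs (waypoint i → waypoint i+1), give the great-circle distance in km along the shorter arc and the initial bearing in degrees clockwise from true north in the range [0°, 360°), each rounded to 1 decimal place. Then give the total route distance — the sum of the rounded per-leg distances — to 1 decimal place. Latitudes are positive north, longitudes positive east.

Leg 1: φ1=-0.4664672, φ2=0.9864723, Δφ=1.4529395, Δλ=-0.2734774 rad; a=sin²(Δφ/2)+cosφ1·cosφ2·sin²(Δλ/2)=0.4503628816; c=2·atan2(√a, √(1-a))=1.471358298; dist=6371·c=9374.024 ≈ 9374.0 km; running total=9374.0 km
Leg 1 bearing: y=sinΔλ·cosφ2=-0.14898644, x=cosφ1·sinφ2-sinφ1·cosφ2·cosΔλ=0.98384331; θ=atan2(y, x)=-8.6111° <0 so +360° → 351.3889° ≈ 351.4°
Leg 2: φ1=0.9864723, φ2=-0.9928969, Δφ=-1.9793692, Δλ=-4.4791571 rad; a=sin²(Δφ/2)+cosφ1·cosφ2·sin²(Δλ/2)=0.8841431258; c=2·atan2(√a, √(1-a))=2.446955873; dist=6371·c=15589.556 ≈ 15589.6 km; running total=24963.6 km
Leg 2 bearing: y=sinΔλ·cosφ2=0.53147530, x=cosφ1·sinφ2-sinφ1·cosφ2·cosΔλ=-0.35674955; θ=atan2(y, x)=123.8712° ≈ 123.9°
Leg 3: φ1=-0.9928969, φ2=-0.7371834, Δφ=0.2557134, Δλ=1.0458432 rad; a=sin²(Δφ/2)+cosφ1·cosφ2·sin²(Δλ/2)=0.1171303355; c=2·atan2(√a, √(1-a))=0.698606240; dist=6371·c=4450.820 ≈ 4450.8 km; running total=29414.4 km
Leg 3 bearing: y=sinΔλ·cosφ2=0.64067277, x=cosφ1·sinφ2-sinφ1·cosφ2·cosΔλ=-0.05640641; θ=atan2(y, x)=95.0315° ≈ 95.0°

Leg 1: dist=9374.0 km, bearing=351.4°
Leg 2: dist=15589.6 km, bearing=123.9°
Leg 3: dist=4450.8 km, bearing=95.0°
Total: 29414.4 km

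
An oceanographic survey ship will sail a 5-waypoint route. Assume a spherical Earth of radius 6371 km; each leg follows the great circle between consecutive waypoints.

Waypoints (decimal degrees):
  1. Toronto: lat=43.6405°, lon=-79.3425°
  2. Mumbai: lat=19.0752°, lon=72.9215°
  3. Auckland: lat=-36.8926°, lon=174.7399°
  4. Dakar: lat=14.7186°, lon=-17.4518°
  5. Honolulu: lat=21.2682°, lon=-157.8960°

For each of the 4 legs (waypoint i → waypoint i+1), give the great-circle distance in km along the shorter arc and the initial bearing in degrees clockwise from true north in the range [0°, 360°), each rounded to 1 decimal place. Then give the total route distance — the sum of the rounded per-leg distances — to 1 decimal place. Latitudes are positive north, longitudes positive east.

Leg 1: dist=12489.7 km, bearing=28.4°
Leg 2: dist=12292.4 km, bearing=123.3°
Leg 3: dist=17269.9 km, bearing=150.7°
Leg 4: dist=14129.3 km, bearing=311.9°
Total: 56181.3 km

Leg 1: φ1=0.7616704, φ2=0.3329250, Δφ=-0.4287454, Δλ=2.6575081 rad; a=sin²(Δφ/2)+cosφ1·cosφ2·sin²(Δλ/2)=0.6899107354; c=2·atan2(√a, √(1-a))=1.960399624; dist=6371·c=12489.706 ≈ 12489.7 km; running total=12489.7 km
Leg 1 bearing: y=sinΔλ·cosφ2=0.43984346, x=cosφ1·sinφ2-sinφ1·cosφ2·cosΔλ=0.81380181; θ=atan2(y, x)=28.3903° ≈ 28.4°
Leg 2: φ1=0.3329250, φ2=-0.6438973, Δφ=-0.9768224, Δλ=1.7770663 rad; a=sin²(Δφ/2)+cosφ1·cosφ2·sin²(Δλ/2)=0.6754971707; c=2·atan2(√a, √(1-a))=1.929429121; dist=6371·c=12292.393 ≈ 12292.4 km; running total=24782.1 km
Leg 2 bearing: y=sinΔλ·cosφ2=0.78280857, x=cosφ1·sinφ2-sinφ1·cosφ2·cosΔλ=-0.51382265; θ=atan2(y, x)=123.2802° ≈ 123.3°
Leg 3: φ1=-0.6438973, φ2=0.2568880, Δφ=0.9007854, Δλ=-3.3543780 rad; a=sin²(Δφ/2)+cosφ1·cosφ2·sin²(Δλ/2)=0.9542982009; c=2·atan2(√a, √(1-a))=2.710707507; dist=6371·c=17269.918 ≈ 17269.9 km; running total=42052.0 km
Leg 3 bearing: y=sinΔλ·cosφ2=0.20425330, x=cosφ1·sinφ2-sinφ1·cosφ2·cosΔλ=-0.36432564; θ=atan2(y, x)=150.7235° ≈ 150.7°
Leg 4: φ1=0.2568880, φ2=0.3712001, Δφ=0.1143121, Δλ=-2.4512137 rad; a=sin²(Δφ/2)+cosφ1·cosφ2·sin²(Δλ/2)=0.8013780015; c=2·atan2(√a, √(1-a))=2.217746908; dist=6371·c=14129.266 ≈ 14129.3 km; running total=56181.3 km
Leg 4 bearing: y=sinΔλ·cosφ2=-0.59345666, x=cosφ1·sinφ2-sinφ1·cosφ2·cosΔλ=0.53338015; θ=atan2(y, x)=-48.0518° <0 so +360° → 311.9482° ≈ 311.9°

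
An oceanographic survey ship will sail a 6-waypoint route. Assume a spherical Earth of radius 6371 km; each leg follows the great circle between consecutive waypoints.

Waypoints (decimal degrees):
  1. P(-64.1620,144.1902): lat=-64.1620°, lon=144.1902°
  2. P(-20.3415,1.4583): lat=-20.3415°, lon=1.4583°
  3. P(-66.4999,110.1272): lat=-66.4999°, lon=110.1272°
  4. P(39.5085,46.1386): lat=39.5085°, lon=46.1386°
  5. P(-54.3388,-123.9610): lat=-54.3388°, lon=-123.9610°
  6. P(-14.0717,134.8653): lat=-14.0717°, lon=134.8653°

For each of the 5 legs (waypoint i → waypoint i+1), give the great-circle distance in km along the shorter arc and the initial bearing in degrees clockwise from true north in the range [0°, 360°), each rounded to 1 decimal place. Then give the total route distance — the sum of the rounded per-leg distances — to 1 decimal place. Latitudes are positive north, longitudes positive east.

Leg 1: φ1=-1.1198382, φ2=-0.3550261, Δφ=0.7648120, Δλ=-2.4911416 rad; a=sin²(Δφ/2)+cosφ1·cosφ2·sin²(Δλ/2)=0.5061716329; c=2·atan2(√a, √(1-a))=1.583139906; dist=6371·c=10086.184 ≈ 10086.2 km; running total=10086.2 km
Leg 1 bearing: y=sinΔλ·cosφ2=-0.56778203, x=cosφ1·sinφ2-sinφ1·cosφ2·cosΔλ=-0.82308639; θ=atan2(y, x)=-145.4013° <0 so +360° → 214.5987° ≈ 214.6°
Leg 2: φ1=-0.3550261, φ2=-1.1606422, Δφ=-0.8056161, Δλ=1.8966301 rad; a=sin²(Δφ/2)+cosφ1·cosφ2·sin²(Δλ/2)=0.4004480915; c=2·atan2(√a, √(1-a))=1.370352984; dist=6371·c=8730.519 ≈ 8730.5 km; running total=18816.7 km
Leg 2 bearing: y=sinΔλ·cosφ2=0.37777007, x=cosφ1·sinφ2-sinφ1·cosφ2·cosΔλ=-0.90423860; θ=atan2(y, x)=157.3260° ≈ 157.3°
Leg 3: φ1=-1.1606422, φ2=0.6895534, Δφ=1.8501956, Δλ=-1.1168118 rad; a=sin²(Δφ/2)+cosφ1·cosφ2·sin²(Δλ/2)=0.7242536830; c=2·atan2(√a, √(1-a))=2.035890939; dist=6371·c=12970.661 ≈ 12970.7 km; running total=31787.4 km
Leg 3 bearing: y=sinΔλ·cosφ2=-0.69337945, x=cosφ1·sinφ2-sinφ1·cosφ2·cosΔλ=0.56397347; θ=atan2(y, x)=-50.8762° <0 so +360° → 309.1238° ≈ 309.1°
Leg 4: φ1=0.6895534, φ2=-0.9483910, Δφ=-1.6379444, Δλ=-2.9687981 rad; a=sin²(Δφ/2)+cosφ1·cosφ2·sin²(Δλ/2)=0.9799949351; c=2·atan2(√a, √(1-a))=2.857762368; dist=6371·c=18206.804 ≈ 18206.8 km; running total=49994.2 km
Leg 4 bearing: y=sinΔλ·cosφ2=-0.10023715, x=cosφ1·sinφ2-sinφ1·cosφ2·cosΔλ=-0.26148033; θ=atan2(y, x)=-159.0259° <0 so +360° → 200.9741° ≈ 201.0°
Leg 5: φ1=-0.9483910, φ2=-0.2455975, Δφ=0.7027935, Δλ=4.5173711 rad; a=sin²(Δφ/2)+cosφ1·cosφ2·sin²(Δλ/2)=0.4560207771; c=2·atan2(√a, √(1-a))=1.482724067; dist=6371·c=9446.435 ≈ 9446.4 km; running total=59440.6 km
Leg 5 bearing: y=sinΔλ·cosφ2=-0.95160526, x=cosφ1·sinφ2-sinφ1·cosφ2·cosΔλ=-0.29446689; θ=atan2(y, x)=-107.1943° <0 so +360° → 252.8057° ≈ 252.8°

Leg 1: dist=10086.2 km, bearing=214.6°
Leg 2: dist=8730.5 km, bearing=157.3°
Leg 3: dist=12970.7 km, bearing=309.1°
Leg 4: dist=18206.8 km, bearing=201.0°
Leg 5: dist=9446.4 km, bearing=252.8°
Total: 59440.6 km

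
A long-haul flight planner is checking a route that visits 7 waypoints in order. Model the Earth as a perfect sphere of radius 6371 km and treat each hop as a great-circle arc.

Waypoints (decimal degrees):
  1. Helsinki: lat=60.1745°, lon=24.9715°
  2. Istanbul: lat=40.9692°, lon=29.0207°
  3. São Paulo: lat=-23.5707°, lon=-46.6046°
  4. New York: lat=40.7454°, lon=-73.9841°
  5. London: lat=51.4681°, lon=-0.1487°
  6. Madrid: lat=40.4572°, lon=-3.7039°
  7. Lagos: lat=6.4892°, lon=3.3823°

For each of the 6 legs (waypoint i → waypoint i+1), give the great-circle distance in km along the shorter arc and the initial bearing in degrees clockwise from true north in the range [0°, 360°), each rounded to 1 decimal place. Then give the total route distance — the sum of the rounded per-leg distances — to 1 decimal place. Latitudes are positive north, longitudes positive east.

Leg 1: φ1=1.0502432, φ2=0.7150474, Δφ=-0.3351957, Δλ=0.0706719 rad; a=sin²(Δφ/2)+cosφ1·cosφ2·sin²(Δλ/2)=0.0282957394; c=2·atan2(√a, √(1-a))=0.338033872; dist=6371·c=2153.614 ≈ 2153.6 km; running total=2153.6 km
Leg 1 bearing: y=sinΔλ·cosφ2=0.05331725, x=cosφ1·sinφ2-sinφ1·cosφ2·cosΔλ=-0.32731886; θ=atan2(y, x)=170.7483° ≈ 170.7°
Leg 2: φ1=0.7150474, φ2=-0.4113863, Δφ=-1.1264338, Δλ=-1.3199105 rad; a=sin²(Δφ/2)+cosφ1·cosφ2·sin²(Δλ/2)=0.5451846124; c=2·atan2(√a, √(1-a))=1.661289007; dist=6371·c=10584.072 ≈ 10584.1 km; running total=12737.7 km
Leg 2 bearing: y=sinΔλ·cosφ2=-0.88787226, x=cosφ1·sinφ2-sinφ1·cosφ2·cosΔλ=-0.45112776; θ=atan2(y, x)=-116.9351° <0 so +360° → 243.0649° ≈ 243.1°
Leg 3: φ1=-0.4113863, φ2=0.7111414, Δφ=1.1225277, Δλ=-0.4778624 rad; a=sin²(Δφ/2)+cosφ1·cosφ2·sin²(Δλ/2)=0.3221908281; c=2·atan2(√a, √(1-a))=1.207220752; dist=6371·c=7691.203 ≈ 7691.2 km; running total=20428.9 km
Leg 3 bearing: y=sinΔλ·cosφ2=-0.34841468, x=cosφ1·sinφ2-sinφ1·cosφ2·cosΔλ=0.86726167; θ=atan2(y, x)=-21.8874° <0 so +360° → 338.1126° ≈ 338.1°
Leg 4: φ1=0.7111414, φ2=0.8982878, Δφ=0.1871464, Δλ=1.2886708 rad; a=sin²(Δφ/2)+cosφ1·cosφ2·sin²(Δλ/2)=0.1790133830; c=2·atan2(√a, √(1-a))=0.873727245; dist=6371·c=5566.516 ≈ 5566.5 km; running total=25995.4 km
Leg 4 bearing: y=sinΔλ·cosφ2=0.59832247, x=cosφ1·sinφ2-sinφ1·cosφ2·cosΔλ=0.47945864; θ=atan2(y, x)=51.2935° ≈ 51.3°
Leg 5: φ1=0.8982878, φ2=0.7061113, Δφ=-0.1921765, Δλ=-0.0620499 rad; a=sin²(Δφ/2)+cosφ1·cosφ2·sin²(Δλ/2)=0.0096606661; c=2·atan2(√a, √(1-a))=0.196895271; dist=6371·c=1254.420 ≈ 1254.4 km; running total=27249.8 km
Leg 5 bearing: y=sinΔλ·cosφ2=-0.04718295, x=cosφ1·sinφ2-sinφ1·cosφ2·cosΔλ=-0.18985026; θ=atan2(y, x)=-166.0432° <0 so +360° → 193.9568° ≈ 194.0°
Leg 6: φ1=0.7061113, φ2=0.1132579, Δφ=-0.5928534, Δλ=0.1236775 rad; a=sin²(Δφ/2)+cosφ1·cosφ2·sin²(Δλ/2)=0.0882124686; c=2·atan2(√a, √(1-a))=0.603110927; dist=6371·c=3842.420 ≈ 3842.4 km; running total=31092.2 km
Leg 6 bearing: y=sinΔλ·cosφ2=0.12257210, x=cosφ1·sinφ2-sinφ1·cosφ2·cosΔλ=-0.55380520; θ=atan2(y, x)=167.5201° ≈ 167.5°

Leg 1: dist=2153.6 km, bearing=170.7°
Leg 2: dist=10584.1 km, bearing=243.1°
Leg 3: dist=7691.2 km, bearing=338.1°
Leg 4: dist=5566.5 km, bearing=51.3°
Leg 5: dist=1254.4 km, bearing=194.0°
Leg 6: dist=3842.4 km, bearing=167.5°
Total: 31092.2 km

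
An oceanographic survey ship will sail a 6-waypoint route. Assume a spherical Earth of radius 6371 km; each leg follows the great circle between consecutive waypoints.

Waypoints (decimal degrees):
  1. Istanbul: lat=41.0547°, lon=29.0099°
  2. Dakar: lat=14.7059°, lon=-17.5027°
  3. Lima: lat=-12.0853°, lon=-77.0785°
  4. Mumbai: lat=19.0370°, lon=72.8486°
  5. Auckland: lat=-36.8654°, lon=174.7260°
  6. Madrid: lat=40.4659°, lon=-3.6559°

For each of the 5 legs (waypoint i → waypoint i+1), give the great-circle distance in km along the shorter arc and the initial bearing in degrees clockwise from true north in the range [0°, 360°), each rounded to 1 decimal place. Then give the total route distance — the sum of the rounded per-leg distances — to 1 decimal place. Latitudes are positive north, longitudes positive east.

Leg 1: φ1=0.7165397, φ2=0.2566664, Δφ=-0.4598733, Δλ=-0.8117980 rad; a=sin²(Δφ/2)+cosφ1·cosφ2·sin²(Δλ/2)=0.1656578410; c=2·atan2(√a, √(1-a))=0.838358419; dist=6371·c=5341.181 ≈ 5341.2 km; running total=5341.2 km
Leg 1 bearing: y=sinΔλ·cosφ2=-0.70175868, x=cosφ1·sinφ2-sinφ1·cosφ2·cosΔλ=-0.24575605; θ=atan2(y, x)=-109.3003° <0 so +360° → 250.6997° ≈ 250.7°
Leg 2: φ1=0.2566664, φ2=-0.2109283, Δφ=-0.4675947, Δλ=-1.0397939 rad; a=sin²(Δφ/2)+cosφ1·cosφ2·sin²(Δλ/2)=0.2870979900; c=2·atan2(√a, √(1-a))=1.130946026; dist=6371·c=7205.257 ≈ 7205.3 km; running total=12546.5 km
Leg 2 bearing: y=sinΔλ·cosφ2=-0.84318869, x=cosφ1·sinφ2-sinφ1·cosφ2·cosΔλ=-0.32821298; θ=atan2(y, x)=-111.2686° <0 so +360° → 248.7314° ≈ 248.7°
Leg 3: φ1=-0.2109283, φ2=0.3322583, Δφ=0.5431866, Δλ=2.6167215 rad; a=sin²(Δφ/2)+cosφ1·cosφ2·sin²(Δλ/2)=0.9341097226; c=2·atan2(√a, √(1-a))=2.622398779; dist=6371·c=16707.303 ≈ 16707.3 km; running total=29253.8 km
Leg 3 bearing: y=sinΔλ·cosφ2=0.47369530, x=cosφ1·sinφ2-sinφ1·cosφ2·cosΔλ=0.14767449; θ=atan2(y, x)=72.6851° ≈ 72.7°
Leg 4: φ1=0.3322583, φ2=-0.6434226, Δφ=-0.9756809, Δλ=1.7780961 rad; a=sin²(Δφ/2)+cosφ1·cosφ2·sin²(Δλ/2)=0.6756725905; c=2·atan2(√a, √(1-a))=1.929803825; dist=6371·c=12294.780 ≈ 12294.8 km; running total=41548.6 km
Leg 4 bearing: y=sinΔλ·cosφ2=0.78291828, x=cosφ1·sinφ2-sinφ1·cosφ2·cosΔλ=-0.51341555; θ=atan2(y, x)=123.2557° ≈ 123.3°
Leg 5: φ1=-0.6434226, φ2=0.7062632, Δφ=1.3496858, Δλ=-3.1133515 rad; a=sin²(Δφ/2)+cosφ1·cosφ2·sin²(Δλ/2)=0.9988917350; c=2·atan2(√a, √(1-a))=3.074999122; dist=6371·c=19590.819 ≈ 19590.8 km; running total=61139.4 km
Leg 5 bearing: y=sinΔλ·cosφ2=-0.02148281, x=cosφ1·sinφ2-sinφ1·cosφ2·cosΔλ=0.06298123; θ=atan2(y, x)=-18.8344° <0 so +360° → 341.1656° ≈ 341.2°

Leg 1: dist=5341.2 km, bearing=250.7°
Leg 2: dist=7205.3 km, bearing=248.7°
Leg 3: dist=16707.3 km, bearing=72.7°
Leg 4: dist=12294.8 km, bearing=123.3°
Leg 5: dist=19590.8 km, bearing=341.2°
Total: 61139.4 km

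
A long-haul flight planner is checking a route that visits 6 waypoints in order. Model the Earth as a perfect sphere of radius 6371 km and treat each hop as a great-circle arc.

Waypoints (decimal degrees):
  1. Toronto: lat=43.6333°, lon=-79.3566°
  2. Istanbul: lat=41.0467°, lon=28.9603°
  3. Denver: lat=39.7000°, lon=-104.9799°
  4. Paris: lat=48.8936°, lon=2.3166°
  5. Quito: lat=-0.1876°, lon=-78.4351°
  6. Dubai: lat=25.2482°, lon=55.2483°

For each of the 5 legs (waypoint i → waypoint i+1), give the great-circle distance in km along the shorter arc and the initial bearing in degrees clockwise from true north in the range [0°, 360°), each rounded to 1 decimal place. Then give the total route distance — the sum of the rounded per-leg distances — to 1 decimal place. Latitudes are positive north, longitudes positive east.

Leg 1: dist=8189.0 km, bearing=48.3°
Leg 2: dist=9900.4 km, bearing=326.4°
Leg 3: dist=7858.8 km, bearing=41.7°
Leg 4: dist=9348.9 km, bearing=262.9°
Leg 5: dist=14317.7 km, bearing=57.0°
Total: 49614.8 km

Leg 1: φ1=0.7615447, φ2=0.7164001, Δφ=-0.0451447, Δλ=1.8904865 rad; a=sin²(Δφ/2)+cosφ1·cosφ2·sin²(Δλ/2)=0.3592070145; c=2·atan2(√a, √(1-a))=1.285349766; dist=6371·c=8188.963 ≈ 8189.0 km; running total=8189.0 km
Leg 1 bearing: y=sinΔλ·cosφ2=0.71596270, x=cosφ1·sinφ2-sinφ1·cosφ2·cosΔλ=0.63883234; θ=atan2(y, x)=48.2584° ≈ 48.3°
Leg 2: φ1=0.7164001, φ2=0.6928957, Δφ=-0.0235043, Δλ=-2.3376975 rad; a=sin²(Δφ/2)+cosφ1·cosφ2·sin²(Δλ/2)=0.4915927609; c=2·atan2(√a, √(1-a))=1.553981056; dist=6371·c=9900.413 ≈ 9900.4 km; running total=18089.4 km
Leg 2 bearing: y=sinΔλ·cosφ2=-0.55401725, x=cosφ1·sinφ2-sinφ1·cosφ2·cosΔλ=0.83233536; θ=atan2(y, x)=-33.6484° <0 so +360° → 326.3516° ≈ 326.4°
Leg 3: φ1=0.6928957, φ2=0.8533543, Δφ=0.1604586, Δλ=1.8726772 rad; a=sin²(Δφ/2)+cosφ1·cosφ2·sin²(Δλ/2)=0.3345460691; c=2·atan2(√a, √(1-a))=1.233530852; dist=6371·c=7858.825 ≈ 7858.8 km; running total=25948.2 km
Leg 3 bearing: y=sinΔλ·cosφ2=0.62772842, x=cosφ1·sinφ2-sinφ1·cosφ2·cosΔλ=0.70459706; θ=atan2(y, x)=41.6980° ≈ 41.7°
Leg 4: φ1=0.8533543, φ2=-0.0032742, Δφ=-0.8566285, Δλ=-1.4093830 rad; a=sin²(Δφ/2)+cosφ1·cosφ2·sin²(Δλ/2)=0.4484026038; c=2·atan2(√a, √(1-a))=1.467417495; dist=6371·c=9348.917 ≈ 9348.9 km; running total=35297.1 km
Leg 4 bearing: y=sinΔλ·cosφ2=-0.98699584, x=cosφ1·sinφ2-sinφ1·cosφ2·cosΔλ=-0.12324787; θ=atan2(y, x)=-97.1178° <0 so +360° → 262.8822° ≈ 262.9°
Leg 5: φ1=-0.0032742, φ2=0.4406642, Δφ=0.4439385, Δλ=2.3332155 rad; a=sin²(Δφ/2)+cosφ1·cosφ2·sin²(Δλ/2)=0.8130425879; c=2·atan2(√a, √(1-a))=2.247318772; dist=6371·c=14317.668 ≈ 14317.7 km; running total=49614.8 km
Leg 5 bearing: y=sinΔλ·cosφ2=0.65408206, x=cosφ1·sinφ2-sinφ1·cosφ2·cosΔλ=0.42449265; θ=atan2(y, x)=57.0168° ≈ 57.0°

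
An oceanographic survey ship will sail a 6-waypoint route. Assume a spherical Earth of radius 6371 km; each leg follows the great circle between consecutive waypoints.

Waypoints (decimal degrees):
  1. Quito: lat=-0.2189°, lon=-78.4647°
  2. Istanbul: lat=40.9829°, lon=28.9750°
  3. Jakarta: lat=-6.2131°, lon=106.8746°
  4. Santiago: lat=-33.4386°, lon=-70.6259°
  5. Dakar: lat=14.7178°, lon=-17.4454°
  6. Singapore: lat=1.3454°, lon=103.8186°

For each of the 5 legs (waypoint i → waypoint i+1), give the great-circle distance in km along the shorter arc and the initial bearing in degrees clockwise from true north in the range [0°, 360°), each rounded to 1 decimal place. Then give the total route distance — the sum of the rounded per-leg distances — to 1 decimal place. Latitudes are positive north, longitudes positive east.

Leg 1: dist=11477.9 km, bearing=47.7°
Leg 2: dist=9456.8 km, bearing=102.7°
Leg 3: dist=15598.1 km, bearing=183.3°
Leg 4: dist=7772.3 km, bearing=55.5°
Leg 5: dist=13312.9 km, bearing=79.8°
Total: 57618.0 km

Leg 1: φ1=-0.0038205, φ2=0.7152865, Δφ=0.7191071, Δλ=1.8751765 rad; a=sin²(Δφ/2)+cosφ1·cosφ2·sin²(Δλ/2)=0.6143752734; c=2·atan2(√a, √(1-a))=1.801590331; dist=6371·c=11477.932 ≈ 11477.9 km; running total=11477.9 km
Leg 1 bearing: y=sinΔλ·cosφ2=0.72020454, x=cosφ1·sinφ2-sinφ1·cosφ2·cosΔλ=0.65496459; θ=atan2(y, x)=47.7162° ≈ 47.7°
Leg 2: φ1=0.7152865, φ2=-0.1084391, Δφ=-0.8237256, Δλ=1.3596045 rad; a=sin²(Δφ/2)+cosφ1·cosφ2·sin²(Δλ/2)=0.4568304357; c=2·atan2(√a, √(1-a))=1.484349568; dist=6371·c=9456.791 ≈ 9456.8 km; running total=20934.7 km
Leg 2 bearing: y=sinΔλ·cosφ2=0.97203852, x=cosφ1·sinφ2-sinφ1·cosφ2·cosΔλ=-0.21837277; θ=atan2(y, x)=102.6615° ≈ 102.7°
Leg 3: φ1=-0.1084391, φ2=-0.5836137, Δφ=-0.4751746, Δλ=-3.0979681 rad; a=sin²(Δφ/2)+cosφ1·cosφ2·sin²(Δλ/2)=0.8845742515; c=2·atan2(√a, √(1-a))=2.448304008; dist=6371·c=15598.145 ≈ 15598.1 km; running total=36532.8 km
Leg 3 bearing: y=sinΔλ·cosφ2=-0.03639209, x=cosφ1·sinφ2-sinφ1·cosφ2·cosΔλ=-0.63803307; θ=atan2(y, x)=-176.7355° <0 so +360° → 183.2645° ≈ 183.3°
Leg 4: φ1=-0.5836137, φ2=0.2568741, Δφ=0.8404877, Δλ=0.9281748 rad; a=sin²(Δφ/2)+cosφ1·cosφ2·sin²(Δλ/2)=0.3281536236; c=2·atan2(√a, √(1-a))=1.219949945; dist=6371·c=7772.301 ≈ 7772.3 km; running total=44305.1 km
Leg 4 bearing: y=sinΔλ·cosφ2=0.77426124, x=cosφ1·sinφ2-sinφ1·cosφ2·cosΔλ=0.53140833; θ=atan2(y, x)=55.5365° ≈ 55.5°
Leg 5: φ1=0.2568741, φ2=0.0234817, Δφ=-0.2333924, Δλ=2.1164561 rad; a=sin²(Δφ/2)+cosφ1·cosφ2·sin²(Δλ/2)=0.7479251013; c=2·atan2(√a, √(1-a))=2.089609921; dist=6371·c=13312.905 ≈ 13312.9 km; running total=57618.0 km
Leg 5 bearing: y=sinΔλ·cosφ2=0.85454944, x=cosφ1·sinφ2-sinφ1·cosφ2·cosΔλ=0.15452455; θ=atan2(y, x)=79.7502° ≈ 79.8°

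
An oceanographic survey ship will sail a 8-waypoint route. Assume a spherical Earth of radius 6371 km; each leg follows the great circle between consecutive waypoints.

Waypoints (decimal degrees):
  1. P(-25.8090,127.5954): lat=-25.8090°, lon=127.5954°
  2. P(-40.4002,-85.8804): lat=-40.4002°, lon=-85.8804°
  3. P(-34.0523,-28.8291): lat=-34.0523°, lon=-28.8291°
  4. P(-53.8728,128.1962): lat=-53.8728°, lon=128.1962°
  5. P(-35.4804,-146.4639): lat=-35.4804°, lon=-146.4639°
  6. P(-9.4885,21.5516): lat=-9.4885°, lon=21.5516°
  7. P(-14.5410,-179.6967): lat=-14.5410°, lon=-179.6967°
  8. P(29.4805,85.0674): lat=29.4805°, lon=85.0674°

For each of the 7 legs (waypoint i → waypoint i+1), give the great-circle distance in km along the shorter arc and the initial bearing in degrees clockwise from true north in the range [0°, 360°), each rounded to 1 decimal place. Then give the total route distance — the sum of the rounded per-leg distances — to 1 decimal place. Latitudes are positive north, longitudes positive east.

Leg 1: dist=11879.9 km, bearing=154.0°
Leg 2: dist=5013.0 km, bearing=100.9°
Leg 3: dist=9991.3 km, bearing=166.7°
Leg 4: dist=6614.0 km, bearing=109.6°
Leg 5: dist=14858.9 km, bearing=163.6°
Leg 6: dist=16461.5 km, bearing=138.5°
Leg 7: dist=11293.4 km, bearing=297.8°
Total: 76112.0 km

Leg 1: φ1=-0.4504520, φ2=-0.7051165, Δφ=-0.2546645, Δλ=-3.7258556 rad; a=sin²(Δφ/2)+cosφ1·cosφ2·sin²(Δλ/2)=0.6448373653; c=2·atan2(√a, √(1-a))=1.864683307; dist=6371·c=11879.897 ≈ 11879.9 km; running total=11879.9 km
Leg 1 bearing: y=sinΔλ·cosφ2=0.42005165, x=cosφ1·sinφ2-sinφ1·cosφ2·cosΔλ=-0.86002626; θ=atan2(y, x)=153.9683° ≈ 154.0°
Leg 2: φ1=-0.7051165, φ2=-0.5943248, Δφ=0.1107918, Δλ=0.9957330 rad; a=sin²(Δφ/2)+cosφ1·cosφ2·sin²(Δλ/2)=0.1469582151; c=2·atan2(√a, √(1-a))=0.786844158; dist=6371·c=5012.984 ≈ 5013.0 km; running total=16892.9 km
Leg 2 bearing: y=sinΔλ·cosφ2=0.69526478, x=cosφ1·sinφ2-sinφ1·cosφ2·cosΔλ=-0.13436098; θ=atan2(y, x)=100.9377° ≈ 100.9°
Leg 3: φ1=-0.5943248, φ2=-0.9402577, Δφ=-0.3459330, Δλ=2.7406085 rad; a=sin²(Δφ/2)+cosφ1·cosφ2·sin²(Δλ/2)=0.4987290765; c=2·atan2(√a, √(1-a))=1.568254477; dist=6371·c=9991.349 ≈ 9991.3 km; running total=26884.2 km
Leg 3 bearing: y=sinΔλ·cosφ2=0.23012754, x=cosφ1·sinφ2-sinφ1·cosφ2·cosΔλ=-0.97315716; θ=atan2(y, x)=166.6954° ≈ 166.7°
Leg 4: φ1=-0.9402577, φ2=-0.6192498, Δφ=0.3210079, Δλ=-4.7937231 rad; a=sin²(Δφ/2)+cosφ1·cosφ2·sin²(Δλ/2)=0.2460898101; c=2·atan2(√a, √(1-a))=1.038143567; dist=6371·c=6614.013 ≈ 6614.0 km; running total=33498.2 km
Leg 4 bearing: y=sinΔλ·cosφ2=0.81162217, x=cosφ1·sinφ2-sinφ1·cosφ2·cosΔλ=-0.28876967; θ=atan2(y, x)=109.5852° ≈ 109.6°
Leg 5: φ1=-0.6192498, φ2=-0.1656056, Δφ=0.4536442, Δλ=2.9324237 rad; a=sin²(Δφ/2)+cosφ1·cosφ2·sin²(Δλ/2)=0.8449921881; c=2·atan2(√a, √(1-a))=2.332263794; dist=6371·c=14858.853 ≈ 14858.9 km; running total=48357.1 km
Leg 5 bearing: y=sinΔλ·cosφ2=0.20480619, x=cosφ1·sinφ2-sinφ1·cosφ2·cosΔλ=-0.69424490; θ=atan2(y, x)=163.5636° ≈ 163.6°
Leg 6: φ1=-0.1656056, φ2=-0.2537883, Δφ=-0.0881828, Δλ=-3.5124454 rad; a=sin²(Δφ/2)+cosφ1·cosφ2·sin²(Δλ/2)=0.9242161936; c=2·atan2(√a, √(1-a))=2.583812902; dist=6371·c=16461.472 ≈ 16461.5 km; running total=64818.6 km
Leg 6 bearing: y=sinΔλ·cosφ2=0.35080174, x=cosφ1·sinφ2-sinφ1·cosφ2·cosΔλ=-0.39635921; θ=atan2(y, x)=138.4892° ≈ 138.5°
Leg 7: φ1=-0.2537883, φ2=0.5145318, Δφ=0.7683201, Δλ=4.6210053 rad; a=sin²(Δφ/2)+cosφ1·cosφ2·sin²(Δλ/2)=0.6002280340; c=2·atan2(√a, √(1-a))=1.772619742; dist=6371·c=11293.360 ≈ 11293.4 km; running total=76112.0 km
Leg 7 bearing: y=sinΔλ·cosφ2=-0.86689090, x=cosφ1·sinφ2-sinφ1·cosφ2·cosΔλ=0.45641815; θ=atan2(y, x)=-62.2332° <0 so +360° → 297.7668° ≈ 297.8°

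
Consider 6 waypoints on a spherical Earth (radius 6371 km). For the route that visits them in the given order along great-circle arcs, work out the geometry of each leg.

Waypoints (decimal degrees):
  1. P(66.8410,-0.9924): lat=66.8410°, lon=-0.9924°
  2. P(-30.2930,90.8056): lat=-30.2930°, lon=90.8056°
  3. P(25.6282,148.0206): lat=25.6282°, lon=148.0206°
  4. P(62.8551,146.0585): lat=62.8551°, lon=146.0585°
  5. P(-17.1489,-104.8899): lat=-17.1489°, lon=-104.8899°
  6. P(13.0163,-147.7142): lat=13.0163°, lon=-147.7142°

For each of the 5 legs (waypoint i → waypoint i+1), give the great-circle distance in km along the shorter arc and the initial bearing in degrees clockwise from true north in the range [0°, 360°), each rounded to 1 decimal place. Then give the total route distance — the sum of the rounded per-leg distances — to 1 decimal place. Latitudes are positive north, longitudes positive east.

Leg 1: φ1=1.1665955, φ2=-0.5287126, Δφ=-1.6953081, Δλ=1.6021773 rad; a=sin²(Δφ/2)+cosφ1·cosφ2·sin²(Δλ/2)=0.7372145156; c=2·atan2(√a, √(1-a))=2.065111633; dist=6371·c=13156.826 ≈ 13156.8 km; running total=13156.8 km
Leg 1 bearing: y=sinΔλ·cosφ2=0.86303207, x=cosφ1·sinφ2-sinφ1·cosφ2·cosΔλ=-0.17347261; θ=atan2(y, x)=101.3652° ≈ 101.4°
Leg 2: φ1=-0.5287126, φ2=0.4472965, Δφ=0.9760091, Δλ=0.9985901 rad; a=sin²(Δφ/2)+cosφ1·cosφ2·sin²(Δλ/2)=0.3983117663; c=2·atan2(√a, √(1-a))=1.365991094; dist=6371·c=8702.729 ≈ 8702.7 km; running total=21859.5 km
Leg 2 bearing: y=sinΔλ·cosφ2=0.75799929, x=cosφ1·sinφ2-sinφ1·cosφ2·cosΔλ=0.61973792; θ=atan2(y, x)=50.7307° ≈ 50.7°
Leg 3: φ1=0.4472965, φ2=1.0970284, Δφ=0.6497320, Δλ=-0.0342451 rad; a=sin²(Δφ/2)+cosφ1·cosφ2·sin²(Δλ/2)=0.1019976032; c=2·atan2(√a, √(1-a))=0.650130535; dist=6371·c=4141.982 ≈ 4142.0 km; running total=26001.5 km
Leg 3 bearing: y=sinΔλ·cosφ2=-0.01562101, x=cosφ1·sinφ2-sinφ1·cosφ2·cosΔλ=0.60508871; θ=atan2(y, x)=-1.4788° <0 so +360° → 358.5212° ≈ 358.5°
Leg 4: φ1=1.0970284, φ2=-0.2993048, Δφ=-1.3963332, Δλ=-4.3798758 rad; a=sin²(Δφ/2)+cosφ1·cosφ2·sin²(Δλ/2)=0.7023423121; c=2·atan2(√a, √(1-a))=1.987430253; dist=6371·c=12661.918 ≈ 12661.9 km; running total=38663.4 km
Leg 4 bearing: y=sinΔλ·cosφ2=0.90320191, x=cosφ1·sinφ2-sinφ1·cosφ2·cosΔλ=0.14302683; θ=atan2(y, x)=81.0016° ≈ 81.0°
Leg 5: φ1=-0.2993048, φ2=0.2271773, Δφ=0.5264821, Δλ=-0.7474250 rad; a=sin²(Δφ/2)+cosφ1·cosφ2·sin²(Δλ/2)=0.1917915100; c=2·atan2(√a, √(1-a))=0.906612102; dist=6371·c=5776.026 ≈ 5776.0 km; running total=44439.4 km
Leg 5 bearing: y=sinΔλ·cosφ2=-0.66228689, x=cosφ1·sinφ2-sinφ1·cosφ2·cosΔλ=0.42591805; θ=atan2(y, x)=-57.2548° <0 so +360° → 302.7452° ≈ 302.7°

Leg 1: dist=13156.8 km, bearing=101.4°
Leg 2: dist=8702.7 km, bearing=50.7°
Leg 3: dist=4142.0 km, bearing=358.5°
Leg 4: dist=12661.9 km, bearing=81.0°
Leg 5: dist=5776.0 km, bearing=302.7°
Total: 44439.4 km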